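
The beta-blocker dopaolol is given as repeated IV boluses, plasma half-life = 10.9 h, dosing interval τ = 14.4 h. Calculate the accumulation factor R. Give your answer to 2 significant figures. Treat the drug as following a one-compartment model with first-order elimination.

1.7

k = ln2 / t½ = 0.693147 / 10.9 = 0.06359 h⁻¹
e^(−kτ) = e^(−0.06359 × 14.4) = 0.4002
Accumulation ratio R = 1 / (1 − e^(−kτ)) = 1 / (1 − 0.4002) = 1.667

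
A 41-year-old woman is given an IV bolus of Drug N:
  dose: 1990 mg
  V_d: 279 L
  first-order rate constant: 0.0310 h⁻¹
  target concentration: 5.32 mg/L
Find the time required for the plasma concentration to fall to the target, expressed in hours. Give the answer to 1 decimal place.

9.5 h

C₀ = Dose / Vd = 1990 / 279 = 7.133 mg/L
t = ln(C₀ / C) / k = ln(7.133 / 5.32) / 0.03100
  = ln(1.341) / 0.03100 = 0.2934 / 0.03100 = 9.465 h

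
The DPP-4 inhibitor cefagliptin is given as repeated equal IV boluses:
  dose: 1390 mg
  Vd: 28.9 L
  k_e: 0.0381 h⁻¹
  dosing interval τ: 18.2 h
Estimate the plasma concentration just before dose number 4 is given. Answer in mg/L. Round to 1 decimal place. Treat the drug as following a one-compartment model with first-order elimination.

C₀ per dose = Dose / Vd = 1390 / 28.9 = 48.10 mg/L
Fraction remaining after one interval: r = e^(−kτ) = e^(−0.03810 × 18.2) = 0.4999
Before dose 4, 3 doses have been given (aged 1τ, 2τ, 3τ).
C_trough = C₀ × (r + r² + … + r^3) = C₀ × r(1−r^3)/(1−r)
        = 48.10 × 0.4999 × (1 − 0.1249) / (1 − 0.4999) = 42.08 mg/L

42.1 mg/L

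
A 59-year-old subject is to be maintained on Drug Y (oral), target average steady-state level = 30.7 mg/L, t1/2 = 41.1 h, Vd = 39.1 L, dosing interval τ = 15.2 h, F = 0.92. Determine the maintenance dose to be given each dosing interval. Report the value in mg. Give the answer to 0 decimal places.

334 mg

k = ln2 / t½ = 0.693147 / 41.1 = 0.01686 h⁻¹
CL = k × Vd = 0.01686 × 39.1 = 0.6592 L/h
At steady state, F × (Dose/τ) = Css × CL.
Dose = Css × CL × τ / F = 30.7 × 0.6592 × 15.2 / 0.92 = 334.4 mg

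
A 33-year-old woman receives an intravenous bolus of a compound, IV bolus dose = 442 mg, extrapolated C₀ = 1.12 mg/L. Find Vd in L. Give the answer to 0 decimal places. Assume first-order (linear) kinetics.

Vd = Dose / C₀ = 442.0 / 1.12 = 394.6 L

395 L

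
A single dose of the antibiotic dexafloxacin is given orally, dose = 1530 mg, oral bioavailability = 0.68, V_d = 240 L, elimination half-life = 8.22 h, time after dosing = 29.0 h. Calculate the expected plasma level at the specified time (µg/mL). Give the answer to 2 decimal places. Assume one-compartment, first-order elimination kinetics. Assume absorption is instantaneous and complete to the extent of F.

Amount reaching circulation = F × Dose = 0.68 × 1530 = 1040 mg
C₀ = F·Dose / Vd = 1040 / 240 = 4.333 mg/L
k = ln2 / t½ = 0.693147 / 8.22 = 0.08432 h⁻¹
C = C₀ · e^(−k·t) = 4.333 × e^(−0.08432 × 29.0)
  = 4.333 × 0.08670 = 0.3757 mg/L
(0.3757 mg/L = 0.3757 µg/mL)

0.38 µg/mL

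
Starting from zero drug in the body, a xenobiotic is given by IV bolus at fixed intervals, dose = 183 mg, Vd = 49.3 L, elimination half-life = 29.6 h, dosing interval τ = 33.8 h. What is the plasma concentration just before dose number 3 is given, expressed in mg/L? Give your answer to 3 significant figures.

2.44 mg/L

C₀ per dose = Dose / Vd = 183 / 49.3 = 3.712 mg/L
k = ln2 / t½ = 0.693147 / 29.6 = 0.02342 h⁻¹
Fraction remaining after one interval: r = e^(−kτ) = e^(−0.02342 × 33.8) = 0.4531
Before dose 3, 2 doses have been given (aged 1τ, 2τ).
C_trough = C₀ × (r + r²) = 3.712 × (0.4531 + 0.2053) = 2.444 mg/L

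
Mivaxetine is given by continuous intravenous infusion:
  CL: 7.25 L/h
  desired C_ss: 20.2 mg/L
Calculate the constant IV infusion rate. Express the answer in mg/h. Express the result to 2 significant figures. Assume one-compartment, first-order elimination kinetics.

At steady state, infusion rate R₀ = Css × CL = 20.2 × 7.250 = 146.5 mg/h

150 mg/h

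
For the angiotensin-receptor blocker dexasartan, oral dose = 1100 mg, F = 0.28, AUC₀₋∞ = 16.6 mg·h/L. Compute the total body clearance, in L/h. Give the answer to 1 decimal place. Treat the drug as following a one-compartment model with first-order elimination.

18.6 L/h

CL = F·Dose / AUC = 0.28 × 1100 / 16.6 = 18.55 L/h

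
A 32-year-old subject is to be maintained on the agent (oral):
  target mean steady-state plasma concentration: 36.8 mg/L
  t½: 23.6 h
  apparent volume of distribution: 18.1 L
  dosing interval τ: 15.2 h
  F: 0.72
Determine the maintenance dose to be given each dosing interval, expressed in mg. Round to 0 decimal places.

413 mg

k = ln2 / t½ = 0.693147 / 23.6 = 0.02937 h⁻¹
CL = k × Vd = 0.02937 × 18.1 = 0.5316 L/h
At steady state, F × (Dose/τ) = Css × CL.
Dose = Css × CL × τ / F = 36.8 × 0.5316 × 15.2 / 0.72 = 413.0 mg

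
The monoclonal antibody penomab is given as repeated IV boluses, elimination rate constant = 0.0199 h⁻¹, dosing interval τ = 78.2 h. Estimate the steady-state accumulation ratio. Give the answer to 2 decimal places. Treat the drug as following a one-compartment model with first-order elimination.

e^(−kτ) = e^(−0.01990 × 78.2) = 0.2109
Accumulation ratio R = 1 / (1 − e^(−kτ)) = 1 / (1 − 0.2109) = 1.267

1.27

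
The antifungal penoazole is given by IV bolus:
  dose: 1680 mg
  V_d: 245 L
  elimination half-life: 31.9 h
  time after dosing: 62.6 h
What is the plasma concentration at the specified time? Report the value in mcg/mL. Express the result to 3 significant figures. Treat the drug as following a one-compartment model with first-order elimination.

C₀ = Dose / Vd = 1680 / 245 = 6.857 mg/L
k = ln2 / t½ = 0.693147 / 31.9 = 0.02173 h⁻¹
C = C₀ · e^(−k·t) = 6.857 × e^(−0.02173 × 62.6)
  = 6.857 × 0.2566 = 1.760 mg/L
(1.760 mg/L = 1.760 mcg/mL)

1.76 mcg/mL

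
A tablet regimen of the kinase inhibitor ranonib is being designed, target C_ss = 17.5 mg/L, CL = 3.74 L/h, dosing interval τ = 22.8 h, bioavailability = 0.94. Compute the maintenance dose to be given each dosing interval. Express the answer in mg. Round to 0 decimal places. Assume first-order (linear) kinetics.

At steady state, F × (Dose/τ) = Css × CL.
Dose = Css × CL × τ / F = 17.5 × 3.740 × 22.8 / 0.94 = 1588 mg

1588 mg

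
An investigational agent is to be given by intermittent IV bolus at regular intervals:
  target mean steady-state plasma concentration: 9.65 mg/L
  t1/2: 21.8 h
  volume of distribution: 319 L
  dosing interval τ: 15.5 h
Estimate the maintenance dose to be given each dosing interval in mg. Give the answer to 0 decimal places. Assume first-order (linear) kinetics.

1517 mg

k = ln2 / t½ = 0.693147 / 21.8 = 0.03180 h⁻¹
CL = k × Vd = 0.03180 × 319 = 10.14 L/h
At steady state, Dose/τ = Css × CL.
Dose = Css × CL × τ = 9.65 × 10.14 × 15.5 = 1517 mg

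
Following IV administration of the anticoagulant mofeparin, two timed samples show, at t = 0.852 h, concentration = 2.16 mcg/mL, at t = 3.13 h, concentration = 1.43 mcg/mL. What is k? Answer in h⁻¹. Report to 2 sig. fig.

0.18 h⁻¹

k = ln(C₁/C₂) / (t₂ − t₁) = ln(2.16/1.43) / (3.13 − 0.852)
  = 0.4124 / 2.278 = 0.1810 h⁻¹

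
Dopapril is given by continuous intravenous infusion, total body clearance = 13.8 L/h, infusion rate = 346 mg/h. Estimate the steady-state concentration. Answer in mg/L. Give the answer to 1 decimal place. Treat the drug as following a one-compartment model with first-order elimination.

25.1 mg/L

At steady state Css = R₀ / CL = 346 / 13.80 = 25.07 mg/L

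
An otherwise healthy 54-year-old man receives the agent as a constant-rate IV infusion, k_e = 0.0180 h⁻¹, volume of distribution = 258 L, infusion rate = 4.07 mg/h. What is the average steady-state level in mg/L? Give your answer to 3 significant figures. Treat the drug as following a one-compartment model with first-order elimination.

0.876 mg/L

CL = k × Vd = 0.01800 × 258 = 4.644 L/h
At steady state Css = R₀ / CL = 4.07 / 4.644 = 0.8764 mg/L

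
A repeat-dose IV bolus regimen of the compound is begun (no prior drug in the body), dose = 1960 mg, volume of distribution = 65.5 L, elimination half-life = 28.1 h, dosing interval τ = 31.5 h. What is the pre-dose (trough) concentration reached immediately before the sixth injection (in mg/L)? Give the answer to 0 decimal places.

C₀ per dose = Dose / Vd = 1960 / 65.5 = 29.92 mg/L
k = ln2 / t½ = 0.693147 / 28.1 = 0.02467 h⁻¹
Fraction remaining after one interval: r = e^(−kτ) = e^(−0.02467 × 31.5) = 0.4597
Before dose 6, 5 doses have been given (aged 1τ, 2τ, 3τ, 4τ, 5τ).
C_trough = C₀ × (r + r² + … + r^5) = C₀ × r(1−r^5)/(1−r)
        = 29.92 × 0.4597 × (1 − 0.02053) / (1 − 0.4597) = 24.93 mg/L

25 mg/L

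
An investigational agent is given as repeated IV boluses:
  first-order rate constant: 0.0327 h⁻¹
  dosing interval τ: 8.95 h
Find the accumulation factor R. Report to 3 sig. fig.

e^(−kτ) = e^(−0.03270 × 8.95) = 0.7463
Accumulation ratio R = 1 / (1 − e^(−kτ)) = 1 / (1 − 0.7463) = 3.942

3.94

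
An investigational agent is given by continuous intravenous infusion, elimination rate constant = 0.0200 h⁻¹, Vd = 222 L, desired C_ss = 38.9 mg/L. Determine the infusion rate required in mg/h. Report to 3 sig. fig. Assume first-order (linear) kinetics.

CL = k × Vd = 0.02000 × 222 = 4.440 L/h
At steady state, infusion rate R₀ = Css × CL = 38.9 × 4.440 = 172.7 mg/h

173 mg/h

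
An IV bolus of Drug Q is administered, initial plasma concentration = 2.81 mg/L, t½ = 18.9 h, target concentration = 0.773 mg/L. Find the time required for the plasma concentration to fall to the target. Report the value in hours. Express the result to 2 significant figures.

35 h

k = ln2 / t½ = 0.693147 / 18.9 = 0.03667 h⁻¹
t = ln(C₀ / C) / k = ln(2.810 / 0.773) / 0.03667
  = ln(3.635) / 0.03667 = 1.291 / 0.03667 = 35.21 h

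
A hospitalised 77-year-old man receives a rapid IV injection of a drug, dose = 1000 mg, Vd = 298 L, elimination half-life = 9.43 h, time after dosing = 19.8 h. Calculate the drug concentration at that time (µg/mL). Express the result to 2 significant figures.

0.78 µg/mL

C₀ = Dose / Vd = 1000 / 298 = 3.356 mg/L
k = ln2 / t½ = 0.693147 / 9.43 = 0.07350 h⁻¹
C = C₀ · e^(−k·t) = 3.356 × e^(−0.07350 × 19.8)
  = 3.356 × 0.2333 = 0.7830 mg/L
(0.7830 mg/L = 0.7830 µg/mL)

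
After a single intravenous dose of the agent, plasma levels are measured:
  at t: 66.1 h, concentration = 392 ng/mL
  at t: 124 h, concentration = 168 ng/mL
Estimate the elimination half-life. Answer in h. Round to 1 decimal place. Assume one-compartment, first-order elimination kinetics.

47.4 h

k = ln(C₁/C₂) / (t₂ − t₁) = ln(392/168) / (124 − 66.1)
  = 0.8473 / 57.90 = 0.01463 h⁻¹
t½ = ln2 / k = 0.693147 / 0.01463 = 47.38 h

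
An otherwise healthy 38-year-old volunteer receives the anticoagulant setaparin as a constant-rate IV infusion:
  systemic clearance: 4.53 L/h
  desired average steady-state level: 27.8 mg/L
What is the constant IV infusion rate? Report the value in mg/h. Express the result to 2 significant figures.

At steady state, infusion rate R₀ = Css × CL = 27.8 × 4.530 = 125.9 mg/h

130 mg/h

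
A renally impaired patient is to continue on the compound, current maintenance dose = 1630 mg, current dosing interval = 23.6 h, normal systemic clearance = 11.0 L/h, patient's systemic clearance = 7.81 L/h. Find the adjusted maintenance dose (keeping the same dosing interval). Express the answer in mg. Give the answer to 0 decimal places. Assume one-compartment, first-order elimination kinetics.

To keep the same average steady-state level, dosing rate must scale with clearance.
CL ratio = 7.81 / 11.0 = 0.7100
New dose (same interval) = 1630 × 0.7100 = 1157 mg

1157 mg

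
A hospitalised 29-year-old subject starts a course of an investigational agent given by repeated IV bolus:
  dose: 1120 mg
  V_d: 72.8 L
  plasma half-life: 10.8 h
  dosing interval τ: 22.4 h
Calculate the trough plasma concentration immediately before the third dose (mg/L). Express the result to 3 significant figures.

4.52 mg/L

C₀ per dose = Dose / Vd = 1120 / 72.8 = 15.38 mg/L
k = ln2 / t½ = 0.693147 / 10.8 = 0.06418 h⁻¹
Fraction remaining after one interval: r = e^(−kτ) = e^(−0.06418 × 22.4) = 0.2375
Before dose 3, 2 doses have been given (aged 1τ, 2τ).
C_trough = C₀ × (r + r²) = 15.38 × (0.2375 + 0.05641) = 4.520 mg/L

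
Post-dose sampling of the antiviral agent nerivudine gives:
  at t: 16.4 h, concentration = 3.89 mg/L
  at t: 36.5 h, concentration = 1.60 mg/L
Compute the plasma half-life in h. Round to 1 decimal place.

k = ln(C₁/C₂) / (t₂ − t₁) = ln(3.89/1.60) / (36.5 − 16.4)
  = 0.8884 / 20.10 = 0.04420 h⁻¹
t½ = ln2 / k = 0.693147 / 0.04420 = 15.68 h

15.7 h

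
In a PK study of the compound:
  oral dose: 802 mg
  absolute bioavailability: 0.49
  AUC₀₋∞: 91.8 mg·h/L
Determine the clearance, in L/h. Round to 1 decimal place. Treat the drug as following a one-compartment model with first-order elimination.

CL = F·Dose / AUC = 0.49 × 802 / 91.8 = 4.281 L/h

4.3 L/h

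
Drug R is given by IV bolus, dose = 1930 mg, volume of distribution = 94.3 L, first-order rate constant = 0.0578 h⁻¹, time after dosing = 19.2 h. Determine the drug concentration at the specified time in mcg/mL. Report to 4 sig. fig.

C₀ = Dose / Vd = 1930 / 94.3 = 20.47 mg/L
C = C₀ · e^(−k·t) = 20.47 × e^(−0.05780 × 19.2)
  = 20.47 × 0.3296 = 6.747 mg/L
(6.747 mg/L = 6.747 mcg/mL)

6.747 mcg/mL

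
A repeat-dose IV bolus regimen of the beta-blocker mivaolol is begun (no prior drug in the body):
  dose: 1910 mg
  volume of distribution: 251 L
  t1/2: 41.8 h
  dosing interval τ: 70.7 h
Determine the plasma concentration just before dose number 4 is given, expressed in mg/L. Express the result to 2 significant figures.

3.3 mg/L

C₀ per dose = Dose / Vd = 1910 / 251 = 7.610 mg/L
k = ln2 / t½ = 0.693147 / 41.8 = 0.01658 h⁻¹
Fraction remaining after one interval: r = e^(−kτ) = e^(−0.01658 × 70.7) = 0.3097
Before dose 4, 3 doses have been given (aged 1τ, 2τ, 3τ).
C_trough = C₀ × (r + r² + … + r^3) = C₀ × r(1−r^3)/(1−r)
        = 7.610 × 0.3097 × (1 − 0.02970) / (1 − 0.3097) = 3.313 mg/L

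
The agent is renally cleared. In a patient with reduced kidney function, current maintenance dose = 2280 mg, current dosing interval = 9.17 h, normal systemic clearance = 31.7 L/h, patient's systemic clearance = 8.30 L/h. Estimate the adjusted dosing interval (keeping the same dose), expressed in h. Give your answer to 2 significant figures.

To keep the same average steady-state level, dosing rate must scale with clearance.
CL ratio = 8.30 / 31.7 = 0.2618
New interval (same dose) = 9.17 / 0.2618 = 35.03 h

35 h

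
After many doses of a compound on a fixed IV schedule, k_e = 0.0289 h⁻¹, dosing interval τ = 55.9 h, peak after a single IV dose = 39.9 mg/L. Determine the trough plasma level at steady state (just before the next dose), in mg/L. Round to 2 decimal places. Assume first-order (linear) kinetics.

9.90 mg/L

e^(−kτ) = e^(−0.02890 × 55.9) = 0.1988
Accumulation ratio R = 1 / (1 − e^(−kτ)) = 1 / (1 − 0.1988) = 1.248
Steady-state trough = C₀ × R × e^(−kτ) = 39.9 × 1.248 × 0.1988 = 9.899 mg/L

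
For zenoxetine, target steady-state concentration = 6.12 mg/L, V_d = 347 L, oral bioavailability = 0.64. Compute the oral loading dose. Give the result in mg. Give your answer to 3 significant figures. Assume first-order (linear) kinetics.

3320 mg

LD = Css × Vd / F = 6.12 × 347 / 0.64 = 3318 mg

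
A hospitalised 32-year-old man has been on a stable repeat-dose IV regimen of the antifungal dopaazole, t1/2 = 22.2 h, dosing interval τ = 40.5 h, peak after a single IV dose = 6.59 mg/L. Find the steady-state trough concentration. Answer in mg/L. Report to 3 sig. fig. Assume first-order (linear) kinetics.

k = ln2 / t½ = 0.693147 / 22.2 = 0.03122 h⁻¹
e^(−kτ) = e^(−0.03122 × 40.5) = 0.2824
Accumulation ratio R = 1 / (1 − e^(−kτ)) = 1 / (1 − 0.2824) = 1.394
Steady-state trough = C₀ × R × e^(−kτ) = 6.59 × 1.394 × 0.2824 = 2.594 mg/L

2.59 mg/L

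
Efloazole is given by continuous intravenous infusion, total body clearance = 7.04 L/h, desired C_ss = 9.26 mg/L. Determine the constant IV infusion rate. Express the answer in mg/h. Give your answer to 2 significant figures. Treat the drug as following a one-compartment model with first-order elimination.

At steady state, infusion rate R₀ = Css × CL = 9.26 × 7.040 = 65.19 mg/h

65 mg/h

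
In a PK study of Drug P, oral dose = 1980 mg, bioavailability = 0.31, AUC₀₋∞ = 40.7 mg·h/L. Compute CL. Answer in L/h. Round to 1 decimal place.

CL = F·Dose / AUC = 0.31 × 1980 / 40.7 = 15.08 L/h

15.1 L/h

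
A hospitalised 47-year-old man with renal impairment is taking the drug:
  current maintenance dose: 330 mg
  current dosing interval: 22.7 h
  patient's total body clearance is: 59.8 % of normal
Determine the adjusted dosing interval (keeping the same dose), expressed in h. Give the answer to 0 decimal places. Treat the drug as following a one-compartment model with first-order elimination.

38 h

To keep the same average steady-state level, dosing rate must scale with clearance.
CL ratio = 59.8 / 100 = 0.5980
New interval (same dose) = 22.7 / 0.5980 = 37.96 h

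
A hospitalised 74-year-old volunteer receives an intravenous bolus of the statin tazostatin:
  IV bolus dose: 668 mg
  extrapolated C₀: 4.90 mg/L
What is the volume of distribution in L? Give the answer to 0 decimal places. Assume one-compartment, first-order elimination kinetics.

Vd = Dose / C₀ = 668.0 / 4.90 = 136.3 L

136 L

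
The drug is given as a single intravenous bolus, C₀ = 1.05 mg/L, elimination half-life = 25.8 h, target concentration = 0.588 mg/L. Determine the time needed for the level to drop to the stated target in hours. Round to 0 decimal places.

k = ln2 / t½ = 0.693147 / 25.8 = 0.02687 h⁻¹
t = ln(C₀ / C) / k = ln(1.050 / 0.588) / 0.02687
  = ln(1.786) / 0.02687 = 0.5800 / 0.02687 = 21.59 h

22 h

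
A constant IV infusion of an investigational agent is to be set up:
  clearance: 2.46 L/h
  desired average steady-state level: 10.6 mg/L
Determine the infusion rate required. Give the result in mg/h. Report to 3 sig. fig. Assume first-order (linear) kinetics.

26.1 mg/h

At steady state, infusion rate R₀ = Css × CL = 10.6 × 2.460 = 26.08 mg/h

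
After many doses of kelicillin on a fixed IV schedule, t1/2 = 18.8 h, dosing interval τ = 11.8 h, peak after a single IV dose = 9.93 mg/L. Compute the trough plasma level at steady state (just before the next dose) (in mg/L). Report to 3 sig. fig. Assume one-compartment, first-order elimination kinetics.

k = ln2 / t½ = 0.693147 / 18.8 = 0.03687 h⁻¹
e^(−kτ) = e^(−0.03687 × 11.8) = 0.6472
Accumulation ratio R = 1 / (1 − e^(−kτ)) = 1 / (1 − 0.6472) = 2.834
Steady-state trough = C₀ × R × e^(−kτ) = 9.93 × 2.834 × 0.6472 = 18.21 mg/L

18.2 mg/L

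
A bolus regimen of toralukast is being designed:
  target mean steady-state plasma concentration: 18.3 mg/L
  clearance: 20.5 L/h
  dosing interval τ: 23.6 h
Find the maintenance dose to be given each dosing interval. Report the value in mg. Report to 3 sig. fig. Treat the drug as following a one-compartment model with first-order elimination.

8850 mg

At steady state, Dose/τ = Css × CL.
Dose = Css × CL × τ = 18.3 × 20.50 × 23.6 = 8854 mg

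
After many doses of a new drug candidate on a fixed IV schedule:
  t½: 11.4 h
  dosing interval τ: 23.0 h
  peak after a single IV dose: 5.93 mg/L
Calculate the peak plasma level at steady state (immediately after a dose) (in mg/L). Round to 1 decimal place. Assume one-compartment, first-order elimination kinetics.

7.9 mg/L

k = ln2 / t½ = 0.693147 / 11.4 = 0.06080 h⁻¹
e^(−kτ) = e^(−0.06080 × 23.0) = 0.2470
Accumulation ratio R = 1 / (1 − e^(−kτ)) = 1 / (1 − 0.2470) = 1.328
Steady-state peak = C₀ × R = 5.93 × 1.328 = 7.875 mg/L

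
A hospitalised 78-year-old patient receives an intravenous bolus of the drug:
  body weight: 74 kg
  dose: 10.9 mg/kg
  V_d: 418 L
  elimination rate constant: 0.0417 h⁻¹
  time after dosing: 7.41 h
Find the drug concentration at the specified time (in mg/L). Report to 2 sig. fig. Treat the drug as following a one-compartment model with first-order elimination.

1.4 mg/L

Total dose = 10.9 × 74 = 806.6 mg
C₀ = Dose / Vd = 806.6 / 418 = 1.930 mg/L
C = C₀ · e^(−k·t) = 1.930 × e^(−0.04170 × 7.41)
  = 1.930 × 0.7342 = 1.417 mg/L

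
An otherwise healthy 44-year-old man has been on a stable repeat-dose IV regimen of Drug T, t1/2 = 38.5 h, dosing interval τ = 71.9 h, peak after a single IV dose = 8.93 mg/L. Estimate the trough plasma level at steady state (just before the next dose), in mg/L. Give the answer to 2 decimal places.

k = ln2 / t½ = 0.693147 / 38.5 = 0.01800 h⁻¹
e^(−kτ) = e^(−0.01800 × 71.9) = 0.2741
Accumulation ratio R = 1 / (1 − e^(−kτ)) = 1 / (1 − 0.2741) = 1.378
Steady-state trough = C₀ × R × e^(−kτ) = 8.93 × 1.378 × 0.2741 = 3.373 mg/L

3.37 mg/L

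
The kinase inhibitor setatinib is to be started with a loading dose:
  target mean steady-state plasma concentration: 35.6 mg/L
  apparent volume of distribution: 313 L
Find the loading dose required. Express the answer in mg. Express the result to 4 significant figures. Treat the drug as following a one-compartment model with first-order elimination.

11140 mg

LD = Css × Vd = 35.6 × 313 = 11140 mg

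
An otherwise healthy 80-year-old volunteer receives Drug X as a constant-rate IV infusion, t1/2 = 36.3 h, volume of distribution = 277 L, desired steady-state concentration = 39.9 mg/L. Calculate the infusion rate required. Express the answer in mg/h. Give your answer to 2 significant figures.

210 mg/h

k = ln2 / t½ = 0.693147 / 36.3 = 0.01909 h⁻¹
CL = k × Vd = 0.01909 × 277 = 5.288 L/h
At steady state, infusion rate R₀ = Css × CL = 39.9 × 5.288 = 211.0 mg/h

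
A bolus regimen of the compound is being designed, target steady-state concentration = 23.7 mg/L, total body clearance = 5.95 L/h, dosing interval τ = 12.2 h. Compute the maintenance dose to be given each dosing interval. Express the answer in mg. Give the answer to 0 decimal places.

1720 mg

At steady state, Dose/τ = Css × CL.
Dose = Css × CL × τ = 23.7 × 5.950 × 12.2 = 1720 mg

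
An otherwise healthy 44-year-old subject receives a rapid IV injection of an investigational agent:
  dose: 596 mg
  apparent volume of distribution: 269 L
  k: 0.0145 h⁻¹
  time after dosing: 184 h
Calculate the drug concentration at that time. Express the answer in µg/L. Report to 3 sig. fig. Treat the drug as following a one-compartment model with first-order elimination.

C₀ = Dose / Vd = 596.0 / 269 = 2.216 mg/L
C = C₀ · e^(−k·t) = 2.216 × e^(−0.01450 × 184)
  = 2.216 × 0.06939 = 0.1538 mg/L
Convert: 0.1538 mg/L × 1000 = 153.8 µg/L

154 µg/L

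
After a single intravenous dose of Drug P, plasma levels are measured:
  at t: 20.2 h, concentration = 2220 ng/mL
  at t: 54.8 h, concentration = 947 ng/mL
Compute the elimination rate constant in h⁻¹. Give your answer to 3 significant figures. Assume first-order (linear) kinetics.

0.0246 h⁻¹

k = ln(C₁/C₂) / (t₂ − t₁) = ln(2220/947) / (54.8 − 20.2)
  = 0.8520 / 34.60 = 0.02462 h⁻¹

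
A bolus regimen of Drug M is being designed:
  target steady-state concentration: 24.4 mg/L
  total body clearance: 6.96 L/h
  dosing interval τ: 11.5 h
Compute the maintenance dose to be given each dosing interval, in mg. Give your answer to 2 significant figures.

At steady state, Dose/τ = Css × CL.
Dose = Css × CL × τ = 24.4 × 6.960 × 11.5 = 1953 mg

2000 mg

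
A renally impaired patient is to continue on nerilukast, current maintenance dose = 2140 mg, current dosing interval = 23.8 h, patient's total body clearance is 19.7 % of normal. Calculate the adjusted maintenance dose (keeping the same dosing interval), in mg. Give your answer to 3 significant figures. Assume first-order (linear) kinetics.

422 mg

To keep the same average steady-state level, dosing rate must scale with clearance.
CL ratio = 19.7 / 100 = 0.1970
New dose (same interval) = 2140 × 0.1970 = 421.6 mg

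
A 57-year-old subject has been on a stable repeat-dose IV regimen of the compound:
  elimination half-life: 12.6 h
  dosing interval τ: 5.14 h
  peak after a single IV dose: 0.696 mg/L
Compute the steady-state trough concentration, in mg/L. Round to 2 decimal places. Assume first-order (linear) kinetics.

k = ln2 / t½ = 0.693147 / 12.6 = 0.05501 h⁻¹
e^(−kτ) = e^(−0.05501 × 5.14) = 0.7537
Accumulation ratio R = 1 / (1 − e^(−kτ)) = 1 / (1 − 0.7537) = 4.060
Steady-state trough = C₀ × R × e^(−kτ) = 0.696 × 4.060 × 0.7537 = 2.130 mg/L

2.13 mg/L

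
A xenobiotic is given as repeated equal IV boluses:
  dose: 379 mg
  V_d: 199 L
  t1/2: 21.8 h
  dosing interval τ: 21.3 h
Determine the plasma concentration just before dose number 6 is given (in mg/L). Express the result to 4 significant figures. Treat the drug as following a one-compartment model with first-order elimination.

C₀ per dose = Dose / Vd = 379 / 199 = 1.905 mg/L
k = ln2 / t½ = 0.693147 / 21.8 = 0.03180 h⁻¹
Fraction remaining after one interval: r = e^(−kτ) = e^(−0.03180 × 21.3) = 0.5080
Before dose 6, 5 doses have been given (aged 1τ, 2τ, 3τ, 4τ, 5τ).
C_trough = C₀ × (r + r² + … + r^5) = C₀ × r(1−r^5)/(1−r)
        = 1.905 × 0.5080 × (1 − 0.03383) / (1 − 0.5080) = 1.900 mg/L

1.900 mg/L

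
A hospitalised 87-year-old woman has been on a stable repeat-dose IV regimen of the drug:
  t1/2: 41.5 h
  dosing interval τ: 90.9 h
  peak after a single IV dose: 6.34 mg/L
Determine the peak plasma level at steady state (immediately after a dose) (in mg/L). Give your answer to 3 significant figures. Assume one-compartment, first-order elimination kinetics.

k = ln2 / t½ = 0.693147 / 41.5 = 0.01670 h⁻¹
e^(−kτ) = e^(−0.01670 × 90.9) = 0.2191
Accumulation ratio R = 1 / (1 − e^(−kτ)) = 1 / (1 − 0.2191) = 1.281
Steady-state peak = C₀ × R = 6.34 × 1.281 = 8.122 mg/L

8.12 mg/L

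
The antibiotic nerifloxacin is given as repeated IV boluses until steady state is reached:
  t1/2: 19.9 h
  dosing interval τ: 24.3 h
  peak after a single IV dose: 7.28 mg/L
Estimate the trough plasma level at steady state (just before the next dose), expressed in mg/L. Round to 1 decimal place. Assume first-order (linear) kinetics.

k = ln2 / t½ = 0.693147 / 19.9 = 0.03483 h⁻¹
e^(−kτ) = e^(−0.03483 × 24.3) = 0.4290
Accumulation ratio R = 1 / (1 − e^(−kτ)) = 1 / (1 − 0.4290) = 1.751
Steady-state trough = C₀ × R × e^(−kτ) = 7.28 × 1.751 × 0.4290 = 5.469 mg/L

5.5 mg/L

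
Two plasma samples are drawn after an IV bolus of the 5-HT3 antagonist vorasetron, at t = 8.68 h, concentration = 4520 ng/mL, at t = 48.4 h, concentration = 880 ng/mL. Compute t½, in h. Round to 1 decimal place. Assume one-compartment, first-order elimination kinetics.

16.8 h

k = ln(C₁/C₂) / (t₂ − t₁) = ln(4520/880) / (48.4 − 8.68)
  = 1.636 / 39.72 = 0.04119 h⁻¹
t½ = ln2 / k = 0.693147 / 0.04119 = 16.83 h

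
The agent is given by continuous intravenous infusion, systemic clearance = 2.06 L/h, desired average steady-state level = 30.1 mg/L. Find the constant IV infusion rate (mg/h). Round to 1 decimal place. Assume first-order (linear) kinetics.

62.0 mg/h

At steady state, infusion rate R₀ = Css × CL = 30.1 × 2.060 = 62.01 mg/h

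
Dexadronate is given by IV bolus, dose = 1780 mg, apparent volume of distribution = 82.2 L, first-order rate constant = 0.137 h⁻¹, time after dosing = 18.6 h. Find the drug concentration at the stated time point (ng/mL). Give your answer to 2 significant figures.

1700 ng/mL

C₀ = Dose / Vd = 1780 / 82.2 = 21.65 mg/L
C = C₀ · e^(−k·t) = 21.65 × e^(−0.1370 × 18.6)
  = 21.65 × 0.07822 = 1.693 mg/L
Convert: 1.693 mg/L × 1000 = 1693 ng/mL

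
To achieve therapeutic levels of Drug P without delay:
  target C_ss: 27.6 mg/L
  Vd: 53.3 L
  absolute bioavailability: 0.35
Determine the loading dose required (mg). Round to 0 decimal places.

LD = Css × Vd / F = 27.6 × 53.3 / 0.35 = 4203 mg

4203 mg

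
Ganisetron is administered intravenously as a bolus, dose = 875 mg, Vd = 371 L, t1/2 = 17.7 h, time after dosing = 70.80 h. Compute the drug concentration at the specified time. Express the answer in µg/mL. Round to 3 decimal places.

0.147 µg/mL

C₀ = Dose / Vd = 875.0 / 371 = 2.358 mg/L
k = ln2 / t½ = 0.693147 / 17.7 = 0.03916 h⁻¹
t / t½ = 70.80 / 17.7 = 4 half-lives
C = C₀ × (1/2)^4 = 2.358 × 0.06250 = 0.1474 mg/L
(0.1474 mg/L = 0.1474 µg/mL)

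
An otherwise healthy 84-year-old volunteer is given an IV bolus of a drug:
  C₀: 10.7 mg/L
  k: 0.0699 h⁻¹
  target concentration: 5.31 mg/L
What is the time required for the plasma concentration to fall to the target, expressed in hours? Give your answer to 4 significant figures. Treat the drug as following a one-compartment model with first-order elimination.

10.02 h

t = ln(C₀ / C) / k = ln(10.70 / 5.31) / 0.06990
  = ln(2.015) / 0.06990 = 0.7006 / 0.06990 = 10.02 h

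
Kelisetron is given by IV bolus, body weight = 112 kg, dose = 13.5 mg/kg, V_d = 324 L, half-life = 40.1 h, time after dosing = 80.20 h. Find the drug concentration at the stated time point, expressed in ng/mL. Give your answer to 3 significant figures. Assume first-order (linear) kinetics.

Total dose = 13.5 × 112 = 1512 mg
C₀ = Dose / Vd = 1512 / 324 = 4.667 mg/L
k = ln2 / t½ = 0.693147 / 40.1 = 0.01729 h⁻¹
t / t½ = 80.20 / 40.1 = 2 half-lives
C = C₀ × (1/2)^2 = 4.667 × 0.2500 = 1.167 mg/L
Convert: 1.167 mg/L × 1000 = 1167 ng/mL

1170 ng/mL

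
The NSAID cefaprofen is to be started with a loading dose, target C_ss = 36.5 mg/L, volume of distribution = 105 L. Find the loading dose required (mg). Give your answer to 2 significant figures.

LD = Css × Vd = 36.5 × 105 = 3833 mg

3800 mg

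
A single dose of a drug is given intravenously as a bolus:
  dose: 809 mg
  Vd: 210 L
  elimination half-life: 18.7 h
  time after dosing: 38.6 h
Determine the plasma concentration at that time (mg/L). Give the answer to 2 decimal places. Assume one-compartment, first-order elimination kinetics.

C₀ = Dose / Vd = 809.0 / 210 = 3.852 mg/L
k = ln2 / t½ = 0.693147 / 18.7 = 0.03707 h⁻¹
C = C₀ · e^(−k·t) = 3.852 × e^(−0.03707 × 38.6)
  = 3.852 × 0.2391 = 0.9210 mg/L

0.92 mg/L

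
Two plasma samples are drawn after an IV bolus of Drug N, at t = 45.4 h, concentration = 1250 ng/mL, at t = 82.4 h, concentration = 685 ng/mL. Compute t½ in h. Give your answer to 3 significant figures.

k = ln(C₁/C₂) / (t₂ − t₁) = ln(1250/685) / (82.4 − 45.4)
  = 0.6015 / 37.00 = 0.01626 h⁻¹
t½ = ln2 / k = 0.693147 / 0.01626 = 42.63 h

42.6 h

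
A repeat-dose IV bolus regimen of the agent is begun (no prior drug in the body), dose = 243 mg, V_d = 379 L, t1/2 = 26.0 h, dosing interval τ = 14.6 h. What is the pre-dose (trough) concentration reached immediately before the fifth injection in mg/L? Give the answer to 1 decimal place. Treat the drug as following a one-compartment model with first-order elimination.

1.1 mg/L

C₀ per dose = Dose / Vd = 243 / 379 = 0.6412 mg/L
k = ln2 / t½ = 0.693147 / 26.0 = 0.02666 h⁻¹
Fraction remaining after one interval: r = e^(−kτ) = e^(−0.02666 × 14.6) = 0.6776
Before dose 5, 4 doses have been given (aged 1τ, 2τ, 3τ, 4τ).
C_trough = C₀ × (r + r² + … + r^4) = C₀ × r(1−r^4)/(1−r)
        = 0.6412 × 0.6776 × (1 − 0.2108) / (1 − 0.6776) = 1.064 mg/L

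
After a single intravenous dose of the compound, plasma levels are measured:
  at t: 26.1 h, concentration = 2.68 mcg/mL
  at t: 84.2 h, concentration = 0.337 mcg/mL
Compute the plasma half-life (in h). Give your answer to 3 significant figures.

19.4 h

k = ln(C₁/C₂) / (t₂ − t₁) = ln(2.68/0.337) / (84.2 − 26.1)
  = 2.073 / 58.10 = 0.03568 h⁻¹
t½ = ln2 / k = 0.693147 / 0.03568 = 19.43 h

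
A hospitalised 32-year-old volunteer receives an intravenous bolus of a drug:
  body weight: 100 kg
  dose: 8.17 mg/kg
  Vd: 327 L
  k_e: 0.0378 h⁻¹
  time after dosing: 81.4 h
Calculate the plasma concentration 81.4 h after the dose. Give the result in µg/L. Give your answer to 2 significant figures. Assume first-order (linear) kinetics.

120 µg/L

Total dose = 8.17 × 100 = 817.0 mg
C₀ = Dose / Vd = 817.0 / 327 = 2.498 mg/L
C = C₀ · e^(−k·t) = 2.498 × e^(−0.03780 × 81.4)
  = 2.498 × 0.04610 = 0.1152 mg/L
Convert: 0.1152 mg/L × 1000 = 115.2 µg/L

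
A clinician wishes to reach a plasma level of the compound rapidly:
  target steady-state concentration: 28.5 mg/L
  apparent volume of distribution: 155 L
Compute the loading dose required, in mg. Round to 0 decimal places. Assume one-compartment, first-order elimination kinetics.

LD = Css × Vd = 28.5 × 155 = 4418 mg

4418 mg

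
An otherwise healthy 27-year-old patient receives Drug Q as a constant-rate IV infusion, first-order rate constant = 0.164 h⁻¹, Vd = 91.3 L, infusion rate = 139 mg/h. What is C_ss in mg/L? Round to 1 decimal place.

9.3 mg/L

CL = k × Vd = 0.1640 × 91.3 = 14.97 L/h
At steady state Css = R₀ / CL = 139 / 14.97 = 9.285 mg/L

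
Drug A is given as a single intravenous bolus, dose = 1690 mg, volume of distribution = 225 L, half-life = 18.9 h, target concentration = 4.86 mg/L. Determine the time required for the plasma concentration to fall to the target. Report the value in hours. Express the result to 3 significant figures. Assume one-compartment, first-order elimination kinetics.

C₀ = Dose / Vd = 1690 / 225 = 7.511 mg/L
k = ln2 / t½ = 0.693147 / 18.9 = 0.03667 h⁻¹
t = ln(C₀ / C) / k = ln(7.511 / 4.86) / 0.03667
  = ln(1.545) / 0.03667 = 0.4350 / 0.03667 = 11.86 h

11.9 h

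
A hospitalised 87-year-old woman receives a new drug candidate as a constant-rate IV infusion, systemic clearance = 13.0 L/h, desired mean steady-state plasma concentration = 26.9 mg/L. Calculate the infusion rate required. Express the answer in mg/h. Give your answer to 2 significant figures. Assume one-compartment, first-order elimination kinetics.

At steady state, infusion rate R₀ = Css × CL = 26.9 × 13.00 = 349.7 mg/h

350 mg/h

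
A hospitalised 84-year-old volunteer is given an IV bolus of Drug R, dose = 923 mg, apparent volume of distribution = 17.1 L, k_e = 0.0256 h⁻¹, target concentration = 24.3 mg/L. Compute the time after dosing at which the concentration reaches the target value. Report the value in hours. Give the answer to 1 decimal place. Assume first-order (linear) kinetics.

31.2 h

C₀ = Dose / Vd = 923.0 / 17.1 = 53.98 mg/L
t = ln(C₀ / C) / k = ln(53.98 / 24.3) / 0.02560
  = ln(2.221) / 0.02560 = 0.7980 / 0.02560 = 31.17 h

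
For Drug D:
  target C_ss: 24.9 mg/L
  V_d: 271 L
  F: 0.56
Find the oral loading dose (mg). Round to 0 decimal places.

12050 mg

LD = Css × Vd / F = 24.9 × 271 / 0.56 = 12050 mg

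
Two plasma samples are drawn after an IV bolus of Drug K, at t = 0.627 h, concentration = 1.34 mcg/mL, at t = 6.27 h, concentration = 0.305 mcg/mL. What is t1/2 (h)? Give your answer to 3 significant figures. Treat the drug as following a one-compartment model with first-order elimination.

2.64 h

k = ln(C₁/C₂) / (t₂ − t₁) = ln(1.34/0.305) / (6.27 − 0.627)
  = 1.480 / 5.643 = 0.2623 h⁻¹
t½ = ln2 / k = 0.693147 / 0.2623 = 2.643 h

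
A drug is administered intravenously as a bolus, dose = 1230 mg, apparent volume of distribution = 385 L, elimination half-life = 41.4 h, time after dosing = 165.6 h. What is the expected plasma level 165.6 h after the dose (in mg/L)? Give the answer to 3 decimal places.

0.200 mg/L

C₀ = Dose / Vd = 1230 / 385 = 3.195 mg/L
k = ln2 / t½ = 0.693147 / 41.4 = 0.01674 h⁻¹
t / t½ = 165.6 / 41.4 = 4 half-lives
C = C₀ × (1/2)^4 = 3.195 × 0.06250 = 0.1997 mg/L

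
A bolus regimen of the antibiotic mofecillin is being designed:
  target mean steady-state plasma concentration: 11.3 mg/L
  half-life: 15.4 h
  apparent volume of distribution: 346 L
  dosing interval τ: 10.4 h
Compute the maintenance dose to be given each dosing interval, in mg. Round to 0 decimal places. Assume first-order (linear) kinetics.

k = ln2 / t½ = 0.693147 / 15.4 = 0.04501 h⁻¹
CL = k × Vd = 0.04501 × 346 = 15.57 L/h
At steady state, Dose/τ = Css × CL.
Dose = Css × CL × τ = 11.3 × 15.57 × 10.4 = 1830 mg

1830 mg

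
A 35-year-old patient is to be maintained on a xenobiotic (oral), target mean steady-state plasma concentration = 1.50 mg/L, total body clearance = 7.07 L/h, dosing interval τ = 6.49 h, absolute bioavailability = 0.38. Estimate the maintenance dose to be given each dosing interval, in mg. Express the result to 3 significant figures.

At steady state, F × (Dose/τ) = Css × CL.
Dose = Css × CL × τ / F = 1.50 × 7.070 × 6.49 / 0.38 = 181.1 mg

181 mg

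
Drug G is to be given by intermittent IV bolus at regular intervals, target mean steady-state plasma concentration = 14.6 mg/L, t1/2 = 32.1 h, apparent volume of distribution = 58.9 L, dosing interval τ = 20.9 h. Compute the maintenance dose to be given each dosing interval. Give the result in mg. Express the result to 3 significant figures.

388 mg

k = ln2 / t½ = 0.693147 / 32.1 = 0.02159 h⁻¹
CL = k × Vd = 0.02159 × 58.9 = 1.272 L/h
At steady state, Dose/τ = Css × CL.
Dose = Css × CL × τ = 14.6 × 1.272 × 20.9 = 388.1 mg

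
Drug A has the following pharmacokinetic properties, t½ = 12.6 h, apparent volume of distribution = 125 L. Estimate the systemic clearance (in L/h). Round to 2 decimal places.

k = ln2 / t½ = 0.693147 / 12.6 = 0.05501 h⁻¹
CL = k × Vd = 0.05501 × 125 = 6.876 L/h

6.88 L/h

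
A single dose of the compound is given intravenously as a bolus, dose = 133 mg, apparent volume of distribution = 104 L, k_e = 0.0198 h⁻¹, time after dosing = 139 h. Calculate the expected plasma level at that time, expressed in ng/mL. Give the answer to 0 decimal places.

82 ng/mL

C₀ = Dose / Vd = 133.0 / 104 = 1.279 mg/L
C = C₀ · e^(−k·t) = 1.279 × e^(−0.01980 × 139)
  = 1.279 × 0.06379 = 0.08159 mg/L
Convert: 0.08159 mg/L × 1000 = 81.59 ng/mL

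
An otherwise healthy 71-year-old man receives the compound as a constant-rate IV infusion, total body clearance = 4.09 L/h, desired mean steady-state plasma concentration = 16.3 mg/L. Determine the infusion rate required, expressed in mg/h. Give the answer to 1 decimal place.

At steady state, infusion rate R₀ = Css × CL = 16.3 × 4.090 = 66.67 mg/h

66.7 mg/h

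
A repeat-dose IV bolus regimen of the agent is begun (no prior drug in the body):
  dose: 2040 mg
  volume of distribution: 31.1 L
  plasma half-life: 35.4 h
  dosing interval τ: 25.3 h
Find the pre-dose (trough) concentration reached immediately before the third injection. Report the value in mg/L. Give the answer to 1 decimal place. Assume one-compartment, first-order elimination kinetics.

64.3 mg/L

C₀ per dose = Dose / Vd = 2040 / 31.1 = 65.59 mg/L
k = ln2 / t½ = 0.693147 / 35.4 = 0.01958 h⁻¹
Fraction remaining after one interval: r = e^(−kτ) = e^(−0.01958 × 25.3) = 0.6093
Before dose 3, 2 doses have been given (aged 1τ, 2τ).
C_trough = C₀ × (r + r²) = 65.59 × (0.6093 + 0.3712) = 64.31 mg/L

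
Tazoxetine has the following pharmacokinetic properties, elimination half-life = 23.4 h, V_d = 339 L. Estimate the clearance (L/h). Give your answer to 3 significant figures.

10.0 L/h

k = ln2 / t½ = 0.693147 / 23.4 = 0.02962 h⁻¹
CL = k × Vd = 0.02962 × 339 = 10.04 L/h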